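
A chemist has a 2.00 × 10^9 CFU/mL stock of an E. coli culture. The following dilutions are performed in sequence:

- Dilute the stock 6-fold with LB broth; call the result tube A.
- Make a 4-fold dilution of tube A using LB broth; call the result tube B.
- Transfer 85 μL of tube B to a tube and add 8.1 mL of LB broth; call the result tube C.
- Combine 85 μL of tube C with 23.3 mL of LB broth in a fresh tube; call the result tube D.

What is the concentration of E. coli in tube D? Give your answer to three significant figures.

Step 1: 6-fold → factor 6
Step 2: 4-fold → factor 4
Step 3: 85 μL + 8.1 mL = 8185 μL total → factor 8185/85 = 96.294
Step 4: 85 μL + 23.3 mL = 23385 μL total → factor 23385/85 = 275.12
Overall dilution factor = 6 × 4 × 96.294 × 275.12 = 6.3581 × 10^5
Final = 2.00 × 10^9 CFU/mL / 6.3581 × 10^5 = 3.15 × 10^3 CFU/mL

3.15 × 10^3 CFU/mL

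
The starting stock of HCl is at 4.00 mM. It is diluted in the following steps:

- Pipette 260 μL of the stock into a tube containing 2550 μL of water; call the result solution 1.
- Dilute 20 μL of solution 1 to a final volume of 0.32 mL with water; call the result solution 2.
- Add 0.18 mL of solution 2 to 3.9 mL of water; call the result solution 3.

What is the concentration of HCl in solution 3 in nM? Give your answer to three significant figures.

Step 1: 260 μL + 2550 μL = 2810 μL total → factor 2810/260 = 10.808
Step 2: 20 μL brought to 0.32 mL → factor 320/20 = 16
Step 3: 0.18 mL + 3.9 mL = 4.08 mL total → factor 4.08/0.18 = 22.667
Overall dilution factor = 10.808 × 16 × 22.667 = 3919.6
Final = 4.00 mM / 3919.6 = 0.001021 mM = 1.02 × 10^3 nM

1.02 × 10^3 nM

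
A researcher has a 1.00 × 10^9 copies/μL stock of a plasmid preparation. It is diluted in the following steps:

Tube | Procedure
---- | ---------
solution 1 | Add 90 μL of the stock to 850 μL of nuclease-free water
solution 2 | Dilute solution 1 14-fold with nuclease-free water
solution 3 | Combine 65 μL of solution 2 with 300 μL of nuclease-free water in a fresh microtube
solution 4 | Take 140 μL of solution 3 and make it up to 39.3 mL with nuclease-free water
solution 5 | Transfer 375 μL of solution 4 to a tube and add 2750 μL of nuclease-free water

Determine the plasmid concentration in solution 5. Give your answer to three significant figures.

521 copies/μL

Step 1: 90 μL + 850 μL = 940 μL total → factor 940/90 = 10.444
Step 2: 14-fold → factor 14
Step 3: 65 μL + 300 μL = 365 μL total → factor 365/65 = 5.6154
Step 4: 140 μL brought to 39.3 mL → factor 39300/140 = 280.71
Step 5: 375 μL + 2750 μL = 3125 μL total → factor 3125/375 = 8.3333
Overall dilution factor = 10.444 × 14 × 5.6154 × 280.71 × 8.3333 = 1.9208 × 10^6
Final = 1.00 × 10^9 copies/μL / 1.9208 × 10^6 = 521 copies/μL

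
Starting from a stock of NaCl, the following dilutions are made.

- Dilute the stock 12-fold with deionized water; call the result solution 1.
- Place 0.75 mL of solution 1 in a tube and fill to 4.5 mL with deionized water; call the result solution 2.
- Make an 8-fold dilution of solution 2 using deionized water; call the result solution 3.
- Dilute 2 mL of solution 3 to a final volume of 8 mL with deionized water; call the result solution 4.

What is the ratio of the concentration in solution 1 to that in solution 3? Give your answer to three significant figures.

Step 1: 12-fold → factor 12
Step 2: 0.75 mL brought to 4.5 mL → factor 4.5/0.75 = 6
Step 3: 8-fold → factor 8
Dilution factor to solution 1 = 12; to solution 3 = 576
[solution 1]/[solution 3] = (factor to solution 3)/(factor to solution 1) = 576/12 = 48.0

48.0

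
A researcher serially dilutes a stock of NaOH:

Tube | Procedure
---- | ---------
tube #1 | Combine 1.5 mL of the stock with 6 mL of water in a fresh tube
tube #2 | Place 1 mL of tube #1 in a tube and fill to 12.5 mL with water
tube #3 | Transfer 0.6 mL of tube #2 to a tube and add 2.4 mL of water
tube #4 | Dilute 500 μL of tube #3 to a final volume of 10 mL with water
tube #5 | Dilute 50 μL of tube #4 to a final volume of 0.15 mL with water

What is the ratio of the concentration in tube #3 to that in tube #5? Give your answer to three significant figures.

60.0

Step 1: 1.5 mL + 6 mL = 7.5 mL total → factor 7.5/1.5 = 5
Step 2: 1 mL brought to 12.5 mL → factor 12.5/1 = 12.5
Step 3: 0.6 mL + 2.4 mL = 3 mL total → factor 3/0.6 = 5
Step 4: 500 μL brought to 10 mL → factor 10000/500 = 20
Step 5: 50 μL brought to 0.15 mL → factor 150/50 = 3
Dilution factor to tube #3 = 312.5; to tube #5 = 18750
[tube #3]/[tube #5] = (factor to tube #5)/(factor to tube #3) = 18750/312.5 = 60.0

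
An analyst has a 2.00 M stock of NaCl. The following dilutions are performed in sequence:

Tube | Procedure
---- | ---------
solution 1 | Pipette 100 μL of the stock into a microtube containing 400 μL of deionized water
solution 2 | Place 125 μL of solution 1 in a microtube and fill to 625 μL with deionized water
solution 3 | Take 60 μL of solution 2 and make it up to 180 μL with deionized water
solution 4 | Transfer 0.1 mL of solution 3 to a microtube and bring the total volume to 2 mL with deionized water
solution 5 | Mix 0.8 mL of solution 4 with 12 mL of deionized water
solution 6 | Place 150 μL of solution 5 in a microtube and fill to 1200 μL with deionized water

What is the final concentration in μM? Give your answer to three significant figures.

10.4 μM

Step 1: 100 μL + 400 μL = 500 μL total → factor 500/100 = 5
Step 2: 125 μL brought to 625 μL → factor 625/125 = 5
Step 3: 60 μL brought to 180 μL → factor 180/60 = 3
Step 4: 0.1 mL brought to 2 mL → factor 2/0.1 = 20
Step 5: 0.8 mL + 12 mL = 12.8 mL total → factor 12.8/0.8 = 16
Step 6: 150 μL brought to 1200 μL → factor 1200/150 = 8
Overall dilution factor = 5 × 5 × 3 × 20 × 16 × 8 = 1.92 × 10^5
Final = 2.00 M / 1.92 × 10^5 = 1.042 × 10^-5 M = 10.4 μM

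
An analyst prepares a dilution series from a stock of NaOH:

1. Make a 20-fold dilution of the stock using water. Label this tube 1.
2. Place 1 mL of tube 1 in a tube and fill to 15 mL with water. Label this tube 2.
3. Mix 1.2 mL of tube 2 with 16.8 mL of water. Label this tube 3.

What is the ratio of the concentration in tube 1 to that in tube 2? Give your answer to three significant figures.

Step 1: 20-fold → factor 20
Step 2: 1 mL brought to 15 mL → factor 15/1 = 15
Dilution factor to tube 1 = 20; to tube 2 = 300
[tube 1]/[tube 2] = (factor to tube 2)/(factor to tube 1) = 300/20 = 15.0

15.0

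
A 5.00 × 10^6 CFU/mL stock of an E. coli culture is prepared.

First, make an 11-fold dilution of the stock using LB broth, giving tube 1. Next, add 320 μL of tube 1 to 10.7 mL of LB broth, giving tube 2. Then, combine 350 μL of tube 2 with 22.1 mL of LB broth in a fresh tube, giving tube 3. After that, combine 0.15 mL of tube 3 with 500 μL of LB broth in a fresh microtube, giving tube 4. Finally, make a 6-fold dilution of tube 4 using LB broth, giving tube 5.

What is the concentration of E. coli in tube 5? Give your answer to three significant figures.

7.91 CFU/mL

Step 1: 11-fold → factor 11
Step 2: 320 μL + 10.7 mL = 11020 μL total → factor 11020/320 = 34.438
Step 3: 350 μL + 22.1 mL = 22450 μL total → factor 22450/350 = 64.143
Step 4: 0.15 mL + 500 μL = 0.65 mL total → factor 0.65/0.15 = 4.3333
Step 5: 6-fold → factor 6
Dilution factor through tube 5 = 11 × 34.438 × 64.143 × 4.3333 × 6 = 6.3175 × 10^5
[tube 5] = 5.00 × 10^6 CFU/mL / 6.3175 × 10^5 = 7.91 CFU/mL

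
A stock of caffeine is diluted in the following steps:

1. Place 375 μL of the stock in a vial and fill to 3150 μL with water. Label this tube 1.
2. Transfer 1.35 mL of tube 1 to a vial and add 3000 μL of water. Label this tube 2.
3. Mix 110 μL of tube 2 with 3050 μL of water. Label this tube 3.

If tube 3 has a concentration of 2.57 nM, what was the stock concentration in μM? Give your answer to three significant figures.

2.00 μM

Step 1: 375 μL brought to 3150 μL → factor 3150/375 = 8.4
Step 2: 1.35 mL + 3000 μL = 4.35 mL total → factor 4.35/1.35 = 3.2222
Step 3: 110 μL + 3050 μL = 3160 μL total → factor 3160/110 = 28.727
Overall dilution factor = 8.4 × 3.2222 × 28.727 = 777.55
Stock = 2.57 nM × 777.55 = 1998 nM = 2.00 μM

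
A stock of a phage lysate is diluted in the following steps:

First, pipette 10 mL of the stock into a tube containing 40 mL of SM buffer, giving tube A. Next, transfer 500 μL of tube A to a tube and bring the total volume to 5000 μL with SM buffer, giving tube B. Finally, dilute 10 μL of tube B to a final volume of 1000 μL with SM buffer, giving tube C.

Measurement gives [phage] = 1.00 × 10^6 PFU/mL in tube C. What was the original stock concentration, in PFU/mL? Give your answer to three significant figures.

Step 1: 10 mL + 40 mL = 50 mL total → factor 50/10 = 5
Step 2: 500 μL brought to 5000 μL → factor 5000/500 = 10
Step 3: 10 μL brought to 1000 μL → factor 1000/10 = 100
Overall dilution factor = 5 × 10 × 100 = 5000
Stock = 1.00 × 10^6 PFU/mL × 5000 = 5.00 × 10^9 PFU/mL

5.00 × 10^9 PFU/mL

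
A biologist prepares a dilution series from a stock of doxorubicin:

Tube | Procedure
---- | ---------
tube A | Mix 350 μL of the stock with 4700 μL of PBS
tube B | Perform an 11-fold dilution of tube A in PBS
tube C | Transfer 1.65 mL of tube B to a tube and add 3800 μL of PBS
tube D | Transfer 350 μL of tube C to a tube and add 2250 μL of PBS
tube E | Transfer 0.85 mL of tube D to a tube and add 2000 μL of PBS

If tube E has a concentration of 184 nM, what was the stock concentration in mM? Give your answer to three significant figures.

Step 1: 350 μL + 4700 μL = 5050 μL total → factor 5050/350 = 14.429
Step 2: 11-fold → factor 11
Step 3: 1.65 mL + 3800 μL = 5.45 mL total → factor 5.45/1.65 = 3.303
Step 4: 350 μL + 2250 μL = 2600 μL total → factor 2600/350 = 7.4286
Step 5: 0.85 mL + 2000 μL = 2.85 mL total → factor 2.85/0.85 = 3.3529
Overall dilution factor = 14.429 × 11 × 3.303 × 7.4286 × 3.3529 = 13057
Stock = 184 nM × 13057 = 2.403 × 10^6 nM = 2.40 mM

2.40 mM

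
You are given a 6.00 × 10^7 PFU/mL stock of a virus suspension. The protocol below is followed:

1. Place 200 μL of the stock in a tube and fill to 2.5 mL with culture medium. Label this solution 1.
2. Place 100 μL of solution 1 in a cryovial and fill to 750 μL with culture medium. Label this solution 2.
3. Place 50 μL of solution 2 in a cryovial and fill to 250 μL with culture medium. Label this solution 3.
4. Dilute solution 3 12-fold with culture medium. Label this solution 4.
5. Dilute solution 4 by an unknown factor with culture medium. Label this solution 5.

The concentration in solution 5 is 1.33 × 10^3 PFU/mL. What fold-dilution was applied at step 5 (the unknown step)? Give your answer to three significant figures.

Step 1: 200 μL brought to 2.5 mL → factor 2500/200 = 12.5
Step 2: 100 μL brought to 750 μL → factor 750/100 = 7.5
Step 3: 50 μL brought to 250 μL → factor 250/50 = 5
Step 4: 12-fold → factor 12
Step 5: unknown factor x
Product of known-step factors = 5625
Overall factor = 6.00 × 10^7 PFU/mL / (1.33 × 10^3 PFU/mL) = 45113
x = 45113 / 5625 = 8.02

8.02-fold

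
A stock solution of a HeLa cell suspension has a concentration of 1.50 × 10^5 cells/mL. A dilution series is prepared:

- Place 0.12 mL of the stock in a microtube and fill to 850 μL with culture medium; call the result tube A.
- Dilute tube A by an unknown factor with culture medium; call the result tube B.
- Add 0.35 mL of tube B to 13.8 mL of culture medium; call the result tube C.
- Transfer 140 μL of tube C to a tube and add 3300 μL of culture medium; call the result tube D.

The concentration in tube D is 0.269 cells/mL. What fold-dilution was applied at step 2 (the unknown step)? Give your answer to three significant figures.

Step 1: 0.12 mL brought to 850 μL → factor 0.85/0.12 = 7.0833
Step 2: unknown factor x
Step 3: 0.35 mL + 13.8 mL = 14.15 mL total → factor 14.15/0.35 = 40.429
Step 4: 140 μL + 3300 μL = 3440 μL total → factor 3440/140 = 24.571
Product of known-step factors = 7036.5
Overall factor = 1.50 × 10^5 cells/mL / (0.269 cells/mL) = 5.5762 × 10^5
x = 5.5762 × 10^5 / 7036.5 = 79.2

79.2-fold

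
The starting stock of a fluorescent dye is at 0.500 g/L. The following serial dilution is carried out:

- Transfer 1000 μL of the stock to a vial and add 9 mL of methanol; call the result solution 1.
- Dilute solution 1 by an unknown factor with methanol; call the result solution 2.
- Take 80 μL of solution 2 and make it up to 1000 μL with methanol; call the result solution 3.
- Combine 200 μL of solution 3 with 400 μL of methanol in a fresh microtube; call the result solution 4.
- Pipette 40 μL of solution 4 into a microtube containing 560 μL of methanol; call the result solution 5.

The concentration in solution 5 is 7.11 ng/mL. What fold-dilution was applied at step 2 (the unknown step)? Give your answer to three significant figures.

12.5-fold

Step 1: 1000 μL + 9 mL = 10000 μL total → factor 10000/1000 = 10
Step 2: unknown factor x
Step 3: 80 μL brought to 1000 μL → factor 1000/80 = 12.5
Step 4: 200 μL + 400 μL = 600 μL total → factor 600/200 = 3
Step 5: 40 μL + 560 μL = 600 μL total → factor 600/40 = 15
Product of known-step factors = 5625
Overall factor = 0.500 g/L / (7.11 ng/mL) = 70323
x = 70323 / 5625 = 12.5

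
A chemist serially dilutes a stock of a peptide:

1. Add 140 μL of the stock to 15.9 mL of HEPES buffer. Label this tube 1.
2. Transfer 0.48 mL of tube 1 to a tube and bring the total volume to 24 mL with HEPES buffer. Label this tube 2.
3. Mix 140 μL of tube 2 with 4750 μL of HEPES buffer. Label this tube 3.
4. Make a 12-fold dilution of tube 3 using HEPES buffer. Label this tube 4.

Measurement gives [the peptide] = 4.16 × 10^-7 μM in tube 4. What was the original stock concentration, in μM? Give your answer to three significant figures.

0.999 μM

Step 1: 140 μL + 15.9 mL = 16040 μL total → factor 16040/140 = 114.57
Step 2: 0.48 mL brought to 24 mL → factor 24/0.48 = 50
Step 3: 140 μL + 4750 μL = 4890 μL total → factor 4890/140 = 34.929
Step 4: 12-fold → factor 12
Overall dilution factor = 114.57 × 50 × 34.929 × 12 = 2.4011 × 10^6
Stock = 4.16 × 10^-7 μM × 2.4011 × 10^6 = 0.999 μM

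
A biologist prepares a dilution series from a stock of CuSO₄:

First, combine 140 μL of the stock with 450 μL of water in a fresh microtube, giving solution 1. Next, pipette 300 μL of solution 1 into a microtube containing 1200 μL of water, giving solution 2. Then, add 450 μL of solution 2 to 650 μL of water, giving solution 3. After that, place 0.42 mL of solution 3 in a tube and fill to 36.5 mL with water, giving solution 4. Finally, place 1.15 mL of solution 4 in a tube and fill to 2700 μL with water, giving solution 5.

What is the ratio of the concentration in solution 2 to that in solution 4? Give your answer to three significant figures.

212

Step 1: 140 μL + 450 μL = 590 μL total → factor 590/140 = 4.2143
Step 2: 300 μL + 1200 μL = 1500 μL total → factor 1500/300 = 5
Step 3: 450 μL + 650 μL = 1100 μL total → factor 1100/450 = 2.4444
Step 4: 0.42 mL brought to 36.5 mL → factor 36.5/0.42 = 86.905
Dilution factor to solution 2 = 21.071; to solution 4 = 4476.3
[solution 2]/[solution 4] = (factor to solution 4)/(factor to solution 2) = 4476.3/21.071 = 212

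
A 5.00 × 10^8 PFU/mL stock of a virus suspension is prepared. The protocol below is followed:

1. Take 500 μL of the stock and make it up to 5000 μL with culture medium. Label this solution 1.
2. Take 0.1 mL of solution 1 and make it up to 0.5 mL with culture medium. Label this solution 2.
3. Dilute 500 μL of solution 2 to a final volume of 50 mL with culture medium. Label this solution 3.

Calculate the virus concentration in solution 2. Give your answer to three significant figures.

1.00 × 10^7 PFU/mL

Step 1: 500 μL brought to 5000 μL → factor 5000/500 = 10
Step 2: 0.1 mL brought to 0.5 mL → factor 0.5/0.1 = 5
Dilution factor through solution 2 = 10 × 5 = 50
[solution 2] = 5.00 × 10^8 PFU/mL / 50 = 1.00 × 10^7 PFU/mL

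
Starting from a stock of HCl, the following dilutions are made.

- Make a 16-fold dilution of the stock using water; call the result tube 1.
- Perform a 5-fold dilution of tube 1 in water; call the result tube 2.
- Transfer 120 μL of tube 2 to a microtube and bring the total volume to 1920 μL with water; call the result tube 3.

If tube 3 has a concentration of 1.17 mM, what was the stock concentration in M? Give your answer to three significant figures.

1.50 M

Step 1: 16-fold → factor 16
Step 2: 5-fold → factor 5
Step 3: 120 μL brought to 1920 μL → factor 1920/120 = 16
Overall dilution factor = 16 × 5 × 16 = 1280
Stock = 1.17 mM × 1280 = 1498 mM = 1.50 M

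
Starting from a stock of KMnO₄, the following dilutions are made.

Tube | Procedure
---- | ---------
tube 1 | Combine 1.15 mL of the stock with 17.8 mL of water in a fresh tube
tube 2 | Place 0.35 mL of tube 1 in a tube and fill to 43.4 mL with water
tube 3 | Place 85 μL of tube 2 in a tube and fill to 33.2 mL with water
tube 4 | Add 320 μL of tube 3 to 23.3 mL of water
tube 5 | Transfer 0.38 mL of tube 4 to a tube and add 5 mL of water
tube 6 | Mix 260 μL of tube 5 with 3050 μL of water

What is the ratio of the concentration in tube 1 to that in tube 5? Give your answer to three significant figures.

Step 1: 1.15 mL + 17.8 mL = 18.95 mL total → factor 18.95/1.15 = 16.478
Step 2: 0.35 mL brought to 43.4 mL → factor 43.4/0.35 = 124
Step 3: 85 μL brought to 33.2 mL → factor 33200/85 = 390.59
Step 4: 320 μL + 23.3 mL = 23620 μL total → factor 23620/320 = 73.812
Step 5: 0.38 mL + 5 mL = 5.38 mL total → factor 5.38/0.38 = 14.158
Dilution factor to tube 1 = 16.478; to tube 5 = 8.3403 × 10^8
[tube 1]/[tube 5] = (factor to tube 5)/(factor to tube 1) = 8.3403 × 10^8/16.478 = 5.06 × 10^7

5.06 × 10^7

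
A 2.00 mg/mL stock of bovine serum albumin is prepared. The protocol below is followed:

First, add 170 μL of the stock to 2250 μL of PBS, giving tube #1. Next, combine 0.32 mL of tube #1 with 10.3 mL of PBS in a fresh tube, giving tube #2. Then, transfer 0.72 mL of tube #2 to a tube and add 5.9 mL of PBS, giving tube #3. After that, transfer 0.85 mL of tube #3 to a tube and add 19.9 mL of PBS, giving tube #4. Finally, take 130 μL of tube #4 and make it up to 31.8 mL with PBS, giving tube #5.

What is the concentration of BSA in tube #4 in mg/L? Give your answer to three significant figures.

0.0189 mg/L

Step 1: 170 μL + 2250 μL = 2420 μL total → factor 2420/170 = 14.235
Step 2: 0.32 mL + 10.3 mL = 10.62 mL total → factor 10.62/0.32 = 33.188
Step 3: 0.72 mL + 5.9 mL = 6.62 mL total → factor 6.62/0.72 = 9.1944
Step 4: 0.85 mL + 19.9 mL = 20.75 mL total → factor 20.75/0.85 = 24.412
Dilution factor through tube #4 = 14.235 × 33.188 × 9.1944 × 24.412 = 1.0604 × 10^5
[tube #4] = 2.00 mg/mL / 1.0604 × 10^5 = 1.886 × 10^-5 mg/mL = 0.0189 mg/L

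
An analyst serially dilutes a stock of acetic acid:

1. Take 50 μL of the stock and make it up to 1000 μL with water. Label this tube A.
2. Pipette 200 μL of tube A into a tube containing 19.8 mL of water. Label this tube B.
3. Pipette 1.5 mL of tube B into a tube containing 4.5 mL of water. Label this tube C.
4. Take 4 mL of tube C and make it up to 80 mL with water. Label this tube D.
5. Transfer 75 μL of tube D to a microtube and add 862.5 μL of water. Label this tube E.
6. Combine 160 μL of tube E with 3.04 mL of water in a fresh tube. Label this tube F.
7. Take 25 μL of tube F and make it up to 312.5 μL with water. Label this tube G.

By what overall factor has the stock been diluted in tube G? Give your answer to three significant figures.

5.00 × 10^8

Step 1: 50 μL brought to 1000 μL → factor 1000/50 = 20
Step 2: 200 μL + 19.8 mL = 20000 μL total → factor 20000/200 = 100
Step 3: 1.5 mL + 4.5 mL = 6 mL total → factor 6/1.5 = 4
Step 4: 4 mL brought to 80 mL → factor 80/4 = 20
Step 5: 75 μL + 862.5 μL = 937.5 μL total → factor 937.5/75 = 12.5
Step 6: 160 μL + 3.04 mL = 3200 μL total → factor 3200/160 = 20
Step 7: 25 μL brought to 312.5 μL → factor 312.5/25 = 12.5
Overall dilution factor = 20 × 100 × 4 × 20 × 12.5 × 20 × 12.5 = 5 × 10^8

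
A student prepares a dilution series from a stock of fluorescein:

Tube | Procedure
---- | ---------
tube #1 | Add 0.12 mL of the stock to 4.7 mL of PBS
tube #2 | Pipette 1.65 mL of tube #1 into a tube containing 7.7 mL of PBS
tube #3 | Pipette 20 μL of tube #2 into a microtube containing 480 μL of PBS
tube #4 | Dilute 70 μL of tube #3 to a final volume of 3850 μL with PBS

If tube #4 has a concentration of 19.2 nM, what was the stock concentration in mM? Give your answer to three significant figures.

Step 1: 0.12 mL + 4.7 mL = 4.82 mL total → factor 4.82/0.12 = 40.167
Step 2: 1.65 mL + 7.7 mL = 9.35 mL total → factor 9.35/1.65 = 5.6667
Step 3: 20 μL + 480 μL = 500 μL total → factor 500/20 = 25
Step 4: 70 μL brought to 3850 μL → factor 3850/70 = 55
Overall dilution factor = 40.167 × 5.6667 × 25 × 55 = 3.1297 × 10^5
Stock = 19.2 nM × 3.1297 × 10^5 = 6.009 × 10^6 nM = 6.01 mM

6.01 mM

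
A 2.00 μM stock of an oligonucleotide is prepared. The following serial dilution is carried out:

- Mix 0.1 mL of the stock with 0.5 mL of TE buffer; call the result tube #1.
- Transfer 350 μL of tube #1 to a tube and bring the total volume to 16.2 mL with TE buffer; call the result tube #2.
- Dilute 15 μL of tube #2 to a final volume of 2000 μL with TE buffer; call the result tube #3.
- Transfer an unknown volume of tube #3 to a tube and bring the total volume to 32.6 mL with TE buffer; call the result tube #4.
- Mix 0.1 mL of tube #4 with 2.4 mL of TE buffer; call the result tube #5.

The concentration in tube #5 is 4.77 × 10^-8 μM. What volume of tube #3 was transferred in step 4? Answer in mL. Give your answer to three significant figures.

Step 1: 0.1 mL + 0.5 mL = 0.6 mL total → factor 0.6/0.1 = 6
Step 2: 350 μL brought to 16.2 mL → factor 16200/350 = 46.286
Step 3: 15 μL brought to 2000 μL → factor 2000/15 = 133.33
Step 4: v brought to 32.6 mL → factor = 32.6 mL/v
Step 5: 0.1 mL + 2.4 mL = 2.5 mL total → factor 2.5/0.1 = 25
Product of known-step factors = 9.2571 × 10^5
Overall factor = 2.00 μM / (4.77 × 10^-8 μM) = 4.1929 × 10^7
Step-4 factor = 4.1929 × 10^7 / 9.2571 × 10^5 = 45.293
v = 32.6 mL / 45.293 = 0.720 mL

0.720 mL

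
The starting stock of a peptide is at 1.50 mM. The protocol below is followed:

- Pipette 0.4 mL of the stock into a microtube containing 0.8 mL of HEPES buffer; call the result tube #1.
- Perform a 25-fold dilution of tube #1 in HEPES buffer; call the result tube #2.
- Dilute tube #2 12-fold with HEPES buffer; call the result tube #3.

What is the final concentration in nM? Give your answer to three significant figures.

1.67 × 10^3 nM

Step 1: 0.4 mL + 0.8 mL = 1.2 mL total → factor 1.2/0.4 = 3
Step 2: 25-fold → factor 25
Step 3: 12-fold → factor 12
Overall dilution factor = 3 × 25 × 12 = 900
Final = 1.50 mM / 900 = 0.001667 mM = 1.67 × 10^3 nM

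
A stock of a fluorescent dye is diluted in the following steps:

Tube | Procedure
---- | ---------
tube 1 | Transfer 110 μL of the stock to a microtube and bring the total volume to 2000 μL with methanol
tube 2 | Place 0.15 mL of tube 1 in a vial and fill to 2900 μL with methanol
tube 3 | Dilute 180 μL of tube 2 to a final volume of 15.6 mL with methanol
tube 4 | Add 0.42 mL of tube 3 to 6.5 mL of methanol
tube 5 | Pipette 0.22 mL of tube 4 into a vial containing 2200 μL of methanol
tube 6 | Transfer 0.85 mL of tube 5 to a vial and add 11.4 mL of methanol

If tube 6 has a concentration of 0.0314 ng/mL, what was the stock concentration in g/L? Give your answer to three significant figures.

2.50 g/L

Step 1: 110 μL brought to 2000 μL → factor 2000/110 = 18.182
Step 2: 0.15 mL brought to 2900 μL → factor 2.9/0.15 = 19.333
Step 3: 180 μL brought to 15.6 mL → factor 15600/180 = 86.667
Step 4: 0.42 mL + 6.5 mL = 6.92 mL total → factor 6.92/0.42 = 16.476
Step 5: 0.22 mL + 2200 μL = 2.42 mL total → factor 2.42/0.22 = 11
Step 6: 0.85 mL + 11.4 mL = 12.25 mL total → factor 12.25/0.85 = 14.412
Overall dilution factor = 18.182 × 19.333 × 86.667 × 16.476 × 11 × 14.412 = 7.9572 × 10^7
Stock = 0.0314 ng/mL × 7.9572 × 10^7 = 2.499 × 10^6 ng/mL = 2.50 g/L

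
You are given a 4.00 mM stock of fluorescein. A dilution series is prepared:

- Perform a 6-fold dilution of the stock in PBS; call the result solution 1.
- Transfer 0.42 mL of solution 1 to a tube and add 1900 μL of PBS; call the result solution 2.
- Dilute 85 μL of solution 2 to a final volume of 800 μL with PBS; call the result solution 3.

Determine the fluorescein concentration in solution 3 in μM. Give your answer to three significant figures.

12.8 μM

Step 1: 6-fold → factor 6
Step 2: 0.42 mL + 1900 μL = 2.32 mL total → factor 2.32/0.42 = 5.5238
Step 3: 85 μL brought to 800 μL → factor 800/85 = 9.4118
Overall dilution factor = 6 × 5.5238 × 9.4118 = 311.93
Final = 4.00 mM / 311.93 = 0.01282 mM = 12.8 μM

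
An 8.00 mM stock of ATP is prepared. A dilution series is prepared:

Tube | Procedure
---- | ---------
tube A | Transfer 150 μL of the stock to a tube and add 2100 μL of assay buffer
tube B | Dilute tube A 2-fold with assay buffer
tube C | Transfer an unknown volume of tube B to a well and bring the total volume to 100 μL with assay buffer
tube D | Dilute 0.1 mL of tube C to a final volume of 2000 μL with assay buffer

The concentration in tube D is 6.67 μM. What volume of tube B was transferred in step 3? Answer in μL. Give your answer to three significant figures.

50.0 μL

Step 1: 150 μL + 2100 μL = 2250 μL total → factor 2250/150 = 15
Step 2: 2-fold → factor 2
Step 3: v brought to 100 μL → factor = 100 μL/v
Step 4: 0.1 mL brought to 2000 μL → factor 2/0.1 = 20
Product of known-step factors = 600
Overall factor = 8.00 mM / (6.67 μM) = 1199.4
Step-3 factor = 1199.4 / 600 = 1.999
v = 100 μL / 1.999 = 50.0 μL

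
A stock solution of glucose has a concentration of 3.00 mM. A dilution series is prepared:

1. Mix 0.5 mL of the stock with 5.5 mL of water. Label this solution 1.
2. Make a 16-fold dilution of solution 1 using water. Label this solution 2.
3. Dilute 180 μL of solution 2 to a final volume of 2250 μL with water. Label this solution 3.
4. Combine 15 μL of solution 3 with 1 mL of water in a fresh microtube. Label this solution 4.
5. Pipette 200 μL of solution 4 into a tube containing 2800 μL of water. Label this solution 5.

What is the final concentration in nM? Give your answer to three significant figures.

Step 1: 0.5 mL + 5.5 mL = 6 mL total → factor 6/0.5 = 12
Step 2: 16-fold → factor 16
Step 3: 180 μL brought to 2250 μL → factor 2250/180 = 12.5
Step 4: 15 μL + 1 mL = 1015 μL total → factor 1015/15 = 67.667
Step 5: 200 μL + 2800 μL = 3000 μL total → factor 3000/200 = 15
Overall dilution factor = 12 × 16 × 12.5 × 67.667 × 15 = 2.436 × 10^6
Final = 3.00 mM / 2.436 × 10^6 = 1.232 × 10^-6 mM = 1.23 nM

1.23 nM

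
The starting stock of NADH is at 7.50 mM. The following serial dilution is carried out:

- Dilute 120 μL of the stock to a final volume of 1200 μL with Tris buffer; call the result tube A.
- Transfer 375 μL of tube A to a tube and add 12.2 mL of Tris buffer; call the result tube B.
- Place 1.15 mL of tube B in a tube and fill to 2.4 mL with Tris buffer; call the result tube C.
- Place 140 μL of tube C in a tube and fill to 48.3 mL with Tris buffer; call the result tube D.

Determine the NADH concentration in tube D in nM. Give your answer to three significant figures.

Step 1: 120 μL brought to 1200 μL → factor 1200/120 = 10
Step 2: 375 μL + 12.2 mL = 12575 μL total → factor 12575/375 = 33.533
Step 3: 1.15 mL brought to 2.4 mL → factor 2.4/1.15 = 2.087
Step 4: 140 μL brought to 48.3 mL → factor 48300/140 = 345
Overall dilution factor = 10 × 33.533 × 2.087 × 345 = 2.4144 × 10^5
Final = 7.50 mM / 2.4144 × 10^5 = 3.106 × 10^-5 mM = 31.1 nM

31.1 nM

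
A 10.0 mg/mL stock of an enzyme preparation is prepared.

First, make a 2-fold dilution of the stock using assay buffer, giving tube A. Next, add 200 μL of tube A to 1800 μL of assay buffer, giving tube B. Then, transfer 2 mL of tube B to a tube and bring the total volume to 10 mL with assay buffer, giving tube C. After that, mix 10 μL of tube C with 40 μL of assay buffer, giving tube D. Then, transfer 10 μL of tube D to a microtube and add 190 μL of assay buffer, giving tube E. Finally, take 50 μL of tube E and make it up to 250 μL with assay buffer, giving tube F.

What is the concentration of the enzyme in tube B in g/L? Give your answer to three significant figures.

0.500 g/L

Step 1: 2-fold → factor 2
Step 2: 200 μL + 1800 μL = 2000 μL total → factor 2000/200 = 10
Dilution factor through tube B = 2 × 10 = 20
[tube B] = 10.0 mg/mL / 20 = 0.5000 mg/mL = 0.500 g/L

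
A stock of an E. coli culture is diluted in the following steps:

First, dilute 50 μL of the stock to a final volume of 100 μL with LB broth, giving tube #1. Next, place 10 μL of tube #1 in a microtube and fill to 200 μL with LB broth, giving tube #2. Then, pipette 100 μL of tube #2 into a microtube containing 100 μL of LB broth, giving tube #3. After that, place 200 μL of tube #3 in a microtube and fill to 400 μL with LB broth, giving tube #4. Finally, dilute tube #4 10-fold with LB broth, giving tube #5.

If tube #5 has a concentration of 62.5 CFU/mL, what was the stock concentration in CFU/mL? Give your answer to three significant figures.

1.00 × 10^5 CFU/mL

Step 1: 50 μL brought to 100 μL → factor 100/50 = 2
Step 2: 10 μL brought to 200 μL → factor 200/10 = 20
Step 3: 100 μL + 100 μL = 200 μL total → factor 200/100 = 2
Step 4: 200 μL brought to 400 μL → factor 400/200 = 2
Step 5: 10-fold → factor 10
Overall dilution factor = 2 × 20 × 2 × 2 × 10 = 1600
Stock = 62.5 CFU/mL × 1600 = 1.00 × 10^5 CFU/mL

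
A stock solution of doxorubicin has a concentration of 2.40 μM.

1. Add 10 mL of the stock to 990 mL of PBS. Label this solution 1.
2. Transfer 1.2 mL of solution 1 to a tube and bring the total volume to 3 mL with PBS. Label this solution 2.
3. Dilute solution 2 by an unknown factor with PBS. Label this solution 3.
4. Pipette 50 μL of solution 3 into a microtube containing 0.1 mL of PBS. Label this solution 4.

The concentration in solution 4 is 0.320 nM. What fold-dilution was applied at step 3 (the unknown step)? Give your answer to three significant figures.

10.0-fold

Step 1: 10 mL + 990 mL = 1000 mL total → factor 1000/10 = 100
Step 2: 1.2 mL brought to 3 mL → factor 3/1.2 = 2.5
Step 3: unknown factor x
Step 4: 50 μL + 0.1 mL = 150 μL total → factor 150/50 = 3
Product of known-step factors = 750
Overall factor = 2.40 μM / (0.320 nM) = 7500
x = 7500 / 750 = 10.0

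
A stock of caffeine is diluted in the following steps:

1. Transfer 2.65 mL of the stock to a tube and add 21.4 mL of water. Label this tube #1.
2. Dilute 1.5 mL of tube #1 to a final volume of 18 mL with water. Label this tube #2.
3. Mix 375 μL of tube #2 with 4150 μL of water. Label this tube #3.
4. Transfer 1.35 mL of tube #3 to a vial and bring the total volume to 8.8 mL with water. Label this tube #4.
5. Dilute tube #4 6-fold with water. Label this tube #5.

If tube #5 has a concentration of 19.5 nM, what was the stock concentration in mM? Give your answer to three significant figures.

1.00 mM

Step 1: 2.65 mL + 21.4 mL = 24.05 mL total → factor 24.05/2.65 = 9.0755
Step 2: 1.5 mL brought to 18 mL → factor 18/1.5 = 12
Step 3: 375 μL + 4150 μL = 4525 μL total → factor 4525/375 = 12.067
Step 4: 1.35 mL brought to 8.8 mL → factor 8.8/1.35 = 6.5185
Step 5: 6-fold → factor 6
Overall dilution factor = 9.0755 × 12 × 12.067 × 6.5185 × 6 = 51397
Stock = 19.5 nM × 51397 = 1.002 × 10^6 nM = 1.00 mM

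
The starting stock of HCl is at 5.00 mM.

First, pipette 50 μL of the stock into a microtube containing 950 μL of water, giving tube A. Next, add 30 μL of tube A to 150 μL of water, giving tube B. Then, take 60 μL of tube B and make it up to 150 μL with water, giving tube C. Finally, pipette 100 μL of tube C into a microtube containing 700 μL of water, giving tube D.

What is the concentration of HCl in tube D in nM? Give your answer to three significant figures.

Step 1: 50 μL + 950 μL = 1000 μL total → factor 1000/50 = 20
Step 2: 30 μL + 150 μL = 180 μL total → factor 180/30 = 6
Step 3: 60 μL brought to 150 μL → factor 150/60 = 2.5
Step 4: 100 μL + 700 μL = 800 μL total → factor 800/100 = 8
Overall dilution factor = 20 × 6 × 2.5 × 8 = 2400
Final = 5.00 mM / 2400 = 0.002083 mM = 2.08 × 10^3 nM

2.08 × 10^3 nM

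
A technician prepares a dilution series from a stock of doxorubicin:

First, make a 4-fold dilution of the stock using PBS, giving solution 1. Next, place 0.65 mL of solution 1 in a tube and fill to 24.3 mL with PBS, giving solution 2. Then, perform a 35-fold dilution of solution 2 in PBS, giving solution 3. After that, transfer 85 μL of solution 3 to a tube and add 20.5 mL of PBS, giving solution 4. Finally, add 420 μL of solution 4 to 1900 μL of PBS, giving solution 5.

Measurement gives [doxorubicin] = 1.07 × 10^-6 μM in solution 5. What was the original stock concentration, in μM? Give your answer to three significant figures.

Step 1: 4-fold → factor 4
Step 2: 0.65 mL brought to 24.3 mL → factor 24.3/0.65 = 37.385
Step 3: 35-fold → factor 35
Step 4: 85 μL + 20.5 mL = 20585 μL total → factor 20585/85 = 242.18
Step 5: 420 μL + 1900 μL = 2320 μL total → factor 2320/420 = 5.5238
Overall dilution factor = 4 × 37.385 × 35 × 242.18 × 5.5238 = 7.0015 × 10^6
Stock = 1.07 × 10^-6 μM × 7.0015 × 10^6 = 7.49 μM

7.49 μM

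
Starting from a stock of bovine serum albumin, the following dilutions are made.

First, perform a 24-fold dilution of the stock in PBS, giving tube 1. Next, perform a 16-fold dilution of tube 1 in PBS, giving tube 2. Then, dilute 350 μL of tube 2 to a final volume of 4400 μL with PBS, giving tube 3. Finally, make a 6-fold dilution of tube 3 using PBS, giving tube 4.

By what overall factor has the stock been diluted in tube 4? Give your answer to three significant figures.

2.90 × 10^4

Step 1: 24-fold → factor 24
Step 2: 16-fold → factor 16
Step 3: 350 μL brought to 4400 μL → factor 4400/350 = 12.571
Step 4: 6-fold → factor 6
Overall dilution factor = 24 × 16 × 12.571 × 6 = 28965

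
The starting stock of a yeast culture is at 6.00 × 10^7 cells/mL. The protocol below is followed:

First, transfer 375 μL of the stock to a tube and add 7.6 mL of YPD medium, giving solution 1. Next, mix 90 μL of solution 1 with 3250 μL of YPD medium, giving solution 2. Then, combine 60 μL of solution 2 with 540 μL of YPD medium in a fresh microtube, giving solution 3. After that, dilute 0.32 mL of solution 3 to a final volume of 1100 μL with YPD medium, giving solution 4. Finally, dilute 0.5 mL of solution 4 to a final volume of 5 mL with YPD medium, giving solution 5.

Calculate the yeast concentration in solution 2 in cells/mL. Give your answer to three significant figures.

Step 1: 375 μL + 7.6 mL = 7975 μL total → factor 7975/375 = 21.267
Step 2: 90 μL + 3250 μL = 3340 μL total → factor 3340/90 = 37.111
Dilution factor through solution 2 = 21.267 × 37.111 = 789.23
[solution 2] = 6.00 × 10^7 cells/mL / 789.23 = 7.60 × 10^4 cells/mL

7.60 × 10^4 cells/mL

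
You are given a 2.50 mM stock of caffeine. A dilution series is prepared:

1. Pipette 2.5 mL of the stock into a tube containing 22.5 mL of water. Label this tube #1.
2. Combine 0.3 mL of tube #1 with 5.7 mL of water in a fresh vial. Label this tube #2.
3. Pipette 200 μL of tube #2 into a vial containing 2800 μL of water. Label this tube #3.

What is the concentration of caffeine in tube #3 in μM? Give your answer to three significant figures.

Step 1: 2.5 mL + 22.5 mL = 25 mL total → factor 25/2.5 = 10
Step 2: 0.3 mL + 5.7 mL = 6 mL total → factor 6/0.3 = 20
Step 3: 200 μL + 2800 μL = 3000 μL total → factor 3000/200 = 15
Overall dilution factor = 10 × 20 × 15 = 3000
Final = 2.50 mM / 3000 = 0.0008333 mM = 0.833 μM

0.833 μM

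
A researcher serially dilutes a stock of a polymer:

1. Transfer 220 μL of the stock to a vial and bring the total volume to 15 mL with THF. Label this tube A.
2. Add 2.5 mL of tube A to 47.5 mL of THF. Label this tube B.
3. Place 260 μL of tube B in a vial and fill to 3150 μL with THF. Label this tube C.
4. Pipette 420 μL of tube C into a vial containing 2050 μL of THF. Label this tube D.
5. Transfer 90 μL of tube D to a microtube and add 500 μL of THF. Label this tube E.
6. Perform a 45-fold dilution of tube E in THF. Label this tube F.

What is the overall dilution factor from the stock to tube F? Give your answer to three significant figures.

Step 1: 220 μL brought to 15 mL → factor 15000/220 = 68.182
Step 2: 2.5 mL + 47.5 mL = 50 mL total → factor 50/2.5 = 20
Step 3: 260 μL brought to 3150 μL → factor 3150/260 = 12.115
Step 4: 420 μL + 2050 μL = 2470 μL total → factor 2470/420 = 5.881
Step 5: 90 μL + 500 μL = 590 μL total → factor 590/90 = 6.5556
Step 6: 45-fold → factor 45
Overall dilution factor = 68.182 × 20 × 12.115 × 5.881 × 6.5556 × 45 = 2.8662 × 10^7

2.87 × 10^7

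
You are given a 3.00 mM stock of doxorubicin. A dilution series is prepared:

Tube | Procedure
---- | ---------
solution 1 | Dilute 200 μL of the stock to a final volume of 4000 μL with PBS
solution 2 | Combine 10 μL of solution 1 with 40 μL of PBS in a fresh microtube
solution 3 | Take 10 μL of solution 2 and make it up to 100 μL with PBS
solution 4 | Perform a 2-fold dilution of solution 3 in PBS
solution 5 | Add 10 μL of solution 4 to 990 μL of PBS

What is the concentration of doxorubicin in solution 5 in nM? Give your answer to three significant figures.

Step 1: 200 μL brought to 4000 μL → factor 4000/200 = 20
Step 2: 10 μL + 40 μL = 50 μL total → factor 50/10 = 5
Step 3: 10 μL brought to 100 μL → factor 100/10 = 10
Step 4: 2-fold → factor 2
Step 5: 10 μL + 990 μL = 1000 μL total → factor 1000/10 = 100
Overall dilution factor = 20 × 5 × 10 × 2 × 100 = 2 × 10^5
Final = 3.00 mM / 2 × 10^5 = 1.500 × 10^-5 mM = 15.0 nM

15.0 nM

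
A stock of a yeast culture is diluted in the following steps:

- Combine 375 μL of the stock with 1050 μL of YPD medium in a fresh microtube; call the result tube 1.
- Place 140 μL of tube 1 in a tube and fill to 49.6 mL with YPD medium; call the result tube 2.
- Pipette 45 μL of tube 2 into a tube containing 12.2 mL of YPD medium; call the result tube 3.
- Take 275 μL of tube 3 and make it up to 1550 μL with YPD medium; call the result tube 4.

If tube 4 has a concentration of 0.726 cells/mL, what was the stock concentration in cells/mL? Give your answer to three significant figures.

Step 1: 375 μL + 1050 μL = 1425 μL total → factor 1425/375 = 3.8
Step 2: 140 μL brought to 49.6 mL → factor 49600/140 = 354.29
Step 3: 45 μL + 12.2 mL = 12245 μL total → factor 12245/45 = 272.11
Step 4: 275 μL brought to 1550 μL → factor 1550/275 = 5.6364
Overall dilution factor = 3.8 × 354.29 × 272.11 × 5.6364 = 2.0648 × 10^6
Stock = 0.726 cells/mL × 2.0648 × 10^6 = 1.50 × 10^6 cells/mL

1.50 × 10^6 cells/mL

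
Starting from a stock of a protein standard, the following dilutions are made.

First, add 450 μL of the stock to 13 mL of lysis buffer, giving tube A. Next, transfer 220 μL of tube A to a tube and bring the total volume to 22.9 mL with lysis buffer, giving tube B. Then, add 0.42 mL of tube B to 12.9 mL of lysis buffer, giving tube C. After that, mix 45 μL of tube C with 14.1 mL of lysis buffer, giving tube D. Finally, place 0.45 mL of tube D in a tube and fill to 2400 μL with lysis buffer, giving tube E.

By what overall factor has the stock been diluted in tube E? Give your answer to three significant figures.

1.65 × 10^8

Step 1: 450 μL + 13 mL = 13450 μL total → factor 13450/450 = 29.889
Step 2: 220 μL brought to 22.9 mL → factor 22900/220 = 104.09
Step 3: 0.42 mL + 12.9 mL = 13.32 mL total → factor 13.32/0.42 = 31.714
Step 4: 45 μL + 14.1 mL = 14145 μL total → factor 14145/45 = 314.33
Step 5: 0.45 mL brought to 2400 μL → factor 2.4/0.45 = 5.3333
Overall dilution factor = 29.889 × 104.09 × 31.714 × 314.33 × 5.3333 = 1.6541 × 10^8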